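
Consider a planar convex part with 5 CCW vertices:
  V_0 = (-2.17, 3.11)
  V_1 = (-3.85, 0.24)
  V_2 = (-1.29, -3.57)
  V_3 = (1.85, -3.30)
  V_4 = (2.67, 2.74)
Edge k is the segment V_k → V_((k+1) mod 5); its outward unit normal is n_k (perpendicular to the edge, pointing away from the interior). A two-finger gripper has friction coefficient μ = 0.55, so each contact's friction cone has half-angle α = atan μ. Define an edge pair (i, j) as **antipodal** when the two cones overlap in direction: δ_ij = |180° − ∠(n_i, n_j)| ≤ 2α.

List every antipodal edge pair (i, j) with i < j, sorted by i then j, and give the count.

count = 5; pairs: (0,2), (0,3), (1,3), (1,4), (2,4)

α = atan 0.55 = 28.81°;  2α = 57.62°
n_0 = (-0.8630, +0.5052)
n_1 = (-0.8300, -0.5577)
n_2 = (+0.0857, -0.9963)
n_3 = (+0.9909, -0.1345)
n_4 = (+0.0762, +0.9971)
  (0,1): δ = 115.76°  ·
  (0,2): δ = 54.74°  ✓
  (0,3): δ = 22.61°  ✓
  (0,4): δ = 115.97°  ·
  (1,2): δ = 118.98°  ·
  (1,3): δ = 41.63°  ✓
  (1,4): δ = 51.73°  ✓
  (2,3): δ = 102.65°  ·
  (2,4): δ = 9.29°  ✓
  (3,4): δ = 86.64°  ·
antipodal pairs: 5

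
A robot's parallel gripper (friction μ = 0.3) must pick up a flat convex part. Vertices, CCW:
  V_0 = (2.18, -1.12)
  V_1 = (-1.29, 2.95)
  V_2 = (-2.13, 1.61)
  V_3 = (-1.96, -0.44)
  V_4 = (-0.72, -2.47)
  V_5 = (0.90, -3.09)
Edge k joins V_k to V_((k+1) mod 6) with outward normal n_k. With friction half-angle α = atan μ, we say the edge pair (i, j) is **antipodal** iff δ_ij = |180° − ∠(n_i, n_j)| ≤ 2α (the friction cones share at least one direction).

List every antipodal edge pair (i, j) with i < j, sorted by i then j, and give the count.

count = 3; pairs: (0,3), (0,4), (1,5)

α = atan 0.3 = 16.70°;  2α = 33.40°
n_0 = (+0.7610, +0.6488)
n_1 = (-0.8473, +0.5311)
n_2 = (-0.9966, -0.0826)
n_3 = (-0.8534, -0.5213)
n_4 = (-0.3574, -0.9339)
n_5 = (+0.8385, -0.5448)
  (0,1): δ = 72.53°  ·
  (0,2): δ = 35.71°  ·
  (0,3): δ = 9.03°  ✓
  (0,4): δ = 28.61°  ✓
  (0,5): δ = 106.54°  ·
  (1,2): δ = 143.18°  ·
  (1,3): δ = 116.50°  ·
  (1,4): δ = 78.86°  ·
  (1,5): δ = 0.93°  ✓
  (2,3): δ = 153.32°  ·
  (2,4): δ = 115.68°  ·
  (2,5): δ = 37.75°  ·
  (3,4): δ = 142.36°  ·
  (3,5): δ = 64.43°  ·
  (4,5): δ = 102.07°  ·
antipodal pairs: 3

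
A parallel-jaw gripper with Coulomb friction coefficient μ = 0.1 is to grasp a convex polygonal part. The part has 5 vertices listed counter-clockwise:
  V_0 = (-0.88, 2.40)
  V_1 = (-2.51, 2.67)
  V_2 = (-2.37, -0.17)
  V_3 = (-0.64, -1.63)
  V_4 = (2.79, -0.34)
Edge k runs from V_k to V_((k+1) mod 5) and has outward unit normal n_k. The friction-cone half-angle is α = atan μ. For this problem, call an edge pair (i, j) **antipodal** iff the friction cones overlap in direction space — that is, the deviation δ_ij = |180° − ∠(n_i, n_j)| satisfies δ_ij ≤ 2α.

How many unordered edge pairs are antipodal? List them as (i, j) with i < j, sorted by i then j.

α = atan 0.1 = 5.71°;  2α = 11.42°
n_0 = (+0.1634, +0.9866)
n_1 = (-0.9988, -0.0492)
n_2 = (-0.6450, -0.7642)
n_3 = (+0.3520, -0.9360)
n_4 = (+0.5983, +0.8013)
  (0,1): δ = 77.77°  ·
  (0,2): δ = 30.76°  ·
  (0,3): δ = 30.02°  ·
  (0,4): δ = 152.66°  ·
  (1,2): δ = 132.98°  ·
  (1,3): δ = 72.21°  ·
  (1,4): δ = 50.43°  ·
  (2,3): δ = 119.23°  ·
  (2,4): δ = 3.42°  ✓
  (3,4): δ = 57.36°  ·
antipodal pairs: 1

count = 1; pairs: (2,4)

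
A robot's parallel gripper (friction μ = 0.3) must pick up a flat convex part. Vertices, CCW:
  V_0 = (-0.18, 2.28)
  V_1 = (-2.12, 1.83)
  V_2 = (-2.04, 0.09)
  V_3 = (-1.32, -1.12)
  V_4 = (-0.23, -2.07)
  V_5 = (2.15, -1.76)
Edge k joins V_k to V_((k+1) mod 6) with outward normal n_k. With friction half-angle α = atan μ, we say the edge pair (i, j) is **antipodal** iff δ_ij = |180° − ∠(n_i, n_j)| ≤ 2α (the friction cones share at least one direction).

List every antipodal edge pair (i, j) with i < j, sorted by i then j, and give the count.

count = 4; pairs: (0,4), (1,5), (2,5), (3,5)

α = atan 0.3 = 16.70°;  2α = 33.40°
n_0 = (-0.2260, +0.9741)
n_1 = (-0.9989, -0.0459)
n_2 = (-0.8594, -0.5114)
n_3 = (-0.6570, -0.7539)
n_4 = (+0.1292, -0.9916)
n_5 = (+0.8663, +0.4996)
  (0,1): δ = 100.43°  ·
  (0,2): δ = 72.30°  ·
  (0,3): δ = 54.13°  ·
  (0,4): δ = 5.64°  ✓
  (0,5): δ = 106.91°  ·
  (1,2): δ = 151.88°  ·
  (1,3): δ = 133.71°  ·
  (1,4): δ = 85.21°  ·
  (1,5): δ = 27.34°  ✓
  (2,3): δ = 161.83°  ·
  (2,4): δ = 113.33°  ·
  (2,5): δ = 0.78°  ✓
  (3,4): δ = 131.50°  ·
  (3,5): δ = 18.95°  ✓
  (4,5): δ = 67.45°  ·
antipodal pairs: 4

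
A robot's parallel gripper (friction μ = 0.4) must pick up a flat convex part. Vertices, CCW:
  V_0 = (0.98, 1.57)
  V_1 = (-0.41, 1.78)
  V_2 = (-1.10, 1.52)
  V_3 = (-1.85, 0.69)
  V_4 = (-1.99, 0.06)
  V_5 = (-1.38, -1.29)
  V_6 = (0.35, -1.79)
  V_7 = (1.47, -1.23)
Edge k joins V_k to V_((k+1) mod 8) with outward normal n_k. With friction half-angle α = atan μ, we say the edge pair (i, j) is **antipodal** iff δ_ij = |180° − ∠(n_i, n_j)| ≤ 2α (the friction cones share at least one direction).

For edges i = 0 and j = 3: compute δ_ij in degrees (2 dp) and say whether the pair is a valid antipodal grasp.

α = atan 0.4 = 21.80°;  2α = 43.60°
edge 0: e_0 = (-1.39, +0.21);  n_0 = (+0.1494, +0.9888)
edge 3: e_3 = (-0.14, -0.63);  n_3 = (-0.9762, +0.2169)
∠(n_0, n_3) = 86.06°
δ = |180° − 86.06°| = 93.94°
93.94° > 2α = 43.60°  →  invalid

δ = 93.94°, invalid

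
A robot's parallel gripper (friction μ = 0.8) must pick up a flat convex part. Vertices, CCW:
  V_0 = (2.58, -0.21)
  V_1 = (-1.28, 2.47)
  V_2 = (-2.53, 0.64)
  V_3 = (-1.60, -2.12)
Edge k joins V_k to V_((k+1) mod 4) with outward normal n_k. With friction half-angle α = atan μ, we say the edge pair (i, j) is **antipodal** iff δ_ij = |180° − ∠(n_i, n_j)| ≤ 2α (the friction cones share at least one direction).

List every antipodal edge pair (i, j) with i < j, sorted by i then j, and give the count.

count = 3; pairs: (0,2), (0,3), (1,3)

α = atan 0.8 = 38.66°;  2α = 77.32°
n_0 = (+0.5703, +0.8214)
n_1 = (-0.8257, +0.5640)
n_2 = (-0.9476, -0.3193)
n_3 = (+0.4156, -0.9095)
  (0,1): δ = 89.56°  ·
  (0,2): δ = 36.61°  ✓
  (0,3): δ = 59.33°  ✓
  (1,2): δ = 127.04°  ·
  (1,3): δ = 31.11°  ✓
  (2,3): δ = 84.06°  ·
antipodal pairs: 3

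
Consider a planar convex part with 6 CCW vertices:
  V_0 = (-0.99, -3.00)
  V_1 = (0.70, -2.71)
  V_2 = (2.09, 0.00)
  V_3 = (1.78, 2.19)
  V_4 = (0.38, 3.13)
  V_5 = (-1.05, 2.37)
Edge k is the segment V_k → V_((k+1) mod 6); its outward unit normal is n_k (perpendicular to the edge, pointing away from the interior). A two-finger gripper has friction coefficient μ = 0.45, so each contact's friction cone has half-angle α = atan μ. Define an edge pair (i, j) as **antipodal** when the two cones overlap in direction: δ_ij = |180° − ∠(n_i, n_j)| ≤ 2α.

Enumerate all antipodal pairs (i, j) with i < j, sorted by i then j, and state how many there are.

α = atan 0.45 = 24.23°;  2α = 48.46°
n_0 = (+0.1691, -0.9856)
n_1 = (+0.8898, -0.4564)
n_2 = (+0.9901, +0.1402)
n_3 = (+0.5574, +0.8302)
n_4 = (-0.4693, +0.8830)
n_5 = (-0.9999, -0.0112)
  (0,1): δ = 126.89°  ·
  (0,2): δ = 91.68°  ·
  (0,3): δ = 43.62°  ✓
  (0,4): δ = 18.25°  ✓
  (0,5): δ = 80.90°  ·
  (1,2): δ = 144.79°  ·
  (1,3): δ = 96.72°  ·
  (1,4): δ = 34.86°  ✓
  (1,5): δ = 27.79°  ✓
  (2,3): δ = 131.94°  ·
  (2,4): δ = 70.07°  ·
  (2,5): δ = 7.42°  ✓
  (3,4): δ = 118.13°  ·
  (3,5): δ = 55.48°  ·
  (4,5): δ = 117.35°  ·
antipodal pairs: 5

count = 5; pairs: (0,3), (0,4), (1,4), (1,5), (2,5)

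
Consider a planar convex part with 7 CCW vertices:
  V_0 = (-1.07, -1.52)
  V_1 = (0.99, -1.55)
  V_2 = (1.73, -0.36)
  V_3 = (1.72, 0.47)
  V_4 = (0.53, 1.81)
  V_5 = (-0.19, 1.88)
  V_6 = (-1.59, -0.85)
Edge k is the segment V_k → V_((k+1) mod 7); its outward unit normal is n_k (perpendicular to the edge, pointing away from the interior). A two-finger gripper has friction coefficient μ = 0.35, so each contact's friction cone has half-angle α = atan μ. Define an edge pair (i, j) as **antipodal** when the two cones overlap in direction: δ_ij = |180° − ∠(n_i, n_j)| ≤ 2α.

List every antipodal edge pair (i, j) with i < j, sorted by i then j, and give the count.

α = atan 0.35 = 19.29°;  2α = 38.58°
n_0 = (-0.0146, -0.9999)
n_1 = (+0.8492, -0.5281)
n_2 = (+0.9999, +0.0120)
n_3 = (+0.7477, +0.6640)
n_4 = (+0.0968, +0.9953)
n_5 = (-0.8898, +0.4563)
n_6 = (-0.7900, -0.6131)
  (0,1): δ = 121.04°  ·
  (0,2): δ = 88.48°  ·
  (0,3): δ = 47.56°  ·
  (0,4): δ = 4.72°  ✓
  (0,5): δ = 63.68°  ·
  (0,6): δ = 128.65°  ·
  (1,2): δ = 147.43°  ·
  (1,3): δ = 106.52°  ·
  (1,4): δ = 63.68°  ·
  (1,5): δ = 4.73°  ✓
  (1,6): δ = 69.69°  ·
  (2,3): δ = 139.08°  ·
  (2,4): δ = 96.24°  ·
  (2,5): δ = 27.84°  ✓
  (2,6): δ = 37.13°  ✓
  (3,4): δ = 137.16°  ·
  (3,5): δ = 68.76°  ·
  (3,6): δ = 3.79°  ✓
  (4,5): δ = 111.60°  ·
  (4,6): δ = 46.63°  ·
  (5,6): δ = 115.03°  ·
antipodal pairs: 5

count = 5; pairs: (0,4), (1,5), (2,5), (2,6), (3,6)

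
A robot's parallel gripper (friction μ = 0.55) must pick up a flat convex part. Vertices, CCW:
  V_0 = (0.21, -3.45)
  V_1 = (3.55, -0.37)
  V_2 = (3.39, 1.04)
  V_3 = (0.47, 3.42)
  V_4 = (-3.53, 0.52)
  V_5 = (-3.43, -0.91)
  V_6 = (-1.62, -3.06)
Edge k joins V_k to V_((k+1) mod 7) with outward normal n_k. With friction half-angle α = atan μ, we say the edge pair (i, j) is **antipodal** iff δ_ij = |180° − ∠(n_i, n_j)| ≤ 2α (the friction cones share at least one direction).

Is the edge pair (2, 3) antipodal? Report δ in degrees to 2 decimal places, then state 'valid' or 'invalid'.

α = atan 0.55 = 28.81°;  2α = 57.62°
edge 2: e_2 = (-2.92, +2.38);  n_2 = (+0.6318, +0.7751)
edge 3: e_3 = (-4.00, -2.90);  n_3 = (-0.5870, +0.8096)
∠(n_2, n_3) = 75.12°
δ = |180° − 75.12°| = 104.88°
104.88° > 2α = 57.62°  →  invalid

δ = 104.88°, invalid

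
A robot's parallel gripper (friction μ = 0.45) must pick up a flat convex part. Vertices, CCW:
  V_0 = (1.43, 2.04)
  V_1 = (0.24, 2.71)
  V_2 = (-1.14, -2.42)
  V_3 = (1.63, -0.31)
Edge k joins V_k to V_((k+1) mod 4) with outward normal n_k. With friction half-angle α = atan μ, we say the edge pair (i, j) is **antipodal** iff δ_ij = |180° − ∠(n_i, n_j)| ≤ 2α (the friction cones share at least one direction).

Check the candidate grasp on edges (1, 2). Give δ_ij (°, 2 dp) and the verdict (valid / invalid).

δ = 37.65°, valid

α = atan 0.45 = 24.23°;  2α = 48.46°
edge 1: e_1 = (-1.38, -5.13);  n_1 = (-0.9657, +0.2598)
edge 2: e_2 = (+2.77, +2.11);  n_2 = (+0.6060, -0.7955)
∠(n_1, n_2) = 142.35°
δ = |180° − 142.35°| = 37.65°
37.65° ≤ 2α = 48.46°  →  valid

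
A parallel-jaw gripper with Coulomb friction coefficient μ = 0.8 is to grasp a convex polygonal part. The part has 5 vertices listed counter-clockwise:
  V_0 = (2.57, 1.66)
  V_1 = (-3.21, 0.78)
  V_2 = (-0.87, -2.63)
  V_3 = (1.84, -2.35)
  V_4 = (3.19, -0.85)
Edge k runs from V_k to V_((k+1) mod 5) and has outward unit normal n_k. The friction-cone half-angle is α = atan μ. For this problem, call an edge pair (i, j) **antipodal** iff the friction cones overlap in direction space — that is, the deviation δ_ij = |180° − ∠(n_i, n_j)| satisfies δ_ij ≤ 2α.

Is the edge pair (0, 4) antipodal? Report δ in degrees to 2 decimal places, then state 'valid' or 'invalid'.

δ = 95.22°, invalid

α = atan 0.8 = 38.66°;  2α = 77.32°
edge 0: e_0 = (-5.78, -0.88);  n_0 = (-0.1505, +0.9886)
edge 4: e_4 = (-0.62, +2.51);  n_4 = (+0.9708, +0.2398)
∠(n_0, n_4) = 84.78°
δ = |180° − 84.78°| = 95.22°
95.22° > 2α = 77.32°  →  invalid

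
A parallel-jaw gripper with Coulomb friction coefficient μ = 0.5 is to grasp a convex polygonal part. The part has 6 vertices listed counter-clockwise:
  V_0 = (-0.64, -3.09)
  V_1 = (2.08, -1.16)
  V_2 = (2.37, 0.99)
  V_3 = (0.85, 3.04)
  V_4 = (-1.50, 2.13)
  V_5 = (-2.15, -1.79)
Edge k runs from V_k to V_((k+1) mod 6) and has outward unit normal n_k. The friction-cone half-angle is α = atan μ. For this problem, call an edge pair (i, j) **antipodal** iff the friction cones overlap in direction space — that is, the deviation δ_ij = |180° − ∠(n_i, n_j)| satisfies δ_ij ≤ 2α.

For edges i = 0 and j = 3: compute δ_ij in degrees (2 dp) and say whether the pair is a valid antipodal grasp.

α = atan 0.5 = 26.57°;  2α = 53.13°
edge 0: e_0 = (+2.72, +1.93);  n_0 = (+0.5787, -0.8156)
edge 3: e_3 = (-2.35, -0.91);  n_3 = (-0.3611, +0.9325)
∠(n_0, n_3) = 165.81°
δ = |180° − 165.81°| = 14.19°
14.19° ≤ 2α = 53.13°  →  valid

δ = 14.19°, valid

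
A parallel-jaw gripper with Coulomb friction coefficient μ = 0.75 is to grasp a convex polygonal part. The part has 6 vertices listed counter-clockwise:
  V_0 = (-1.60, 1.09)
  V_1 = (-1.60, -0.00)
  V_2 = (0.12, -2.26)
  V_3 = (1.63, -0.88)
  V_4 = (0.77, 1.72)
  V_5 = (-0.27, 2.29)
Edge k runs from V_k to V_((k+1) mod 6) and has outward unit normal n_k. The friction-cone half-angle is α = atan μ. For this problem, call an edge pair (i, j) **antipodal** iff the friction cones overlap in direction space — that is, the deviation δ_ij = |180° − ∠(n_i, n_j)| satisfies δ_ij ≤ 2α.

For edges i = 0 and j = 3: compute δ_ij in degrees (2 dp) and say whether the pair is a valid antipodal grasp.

δ = 18.30°, valid

α = atan 0.75 = 36.87°;  2α = 73.74°
edge 0: e_0 = (+0.00, -1.09);  n_0 = (-1.0000, -0.0000)
edge 3: e_3 = (-0.86, +2.60);  n_3 = (+0.9494, +0.3140)
∠(n_0, n_3) = 161.70°
δ = |180° − 161.70°| = 18.30°
18.30° ≤ 2α = 73.74°  →  valid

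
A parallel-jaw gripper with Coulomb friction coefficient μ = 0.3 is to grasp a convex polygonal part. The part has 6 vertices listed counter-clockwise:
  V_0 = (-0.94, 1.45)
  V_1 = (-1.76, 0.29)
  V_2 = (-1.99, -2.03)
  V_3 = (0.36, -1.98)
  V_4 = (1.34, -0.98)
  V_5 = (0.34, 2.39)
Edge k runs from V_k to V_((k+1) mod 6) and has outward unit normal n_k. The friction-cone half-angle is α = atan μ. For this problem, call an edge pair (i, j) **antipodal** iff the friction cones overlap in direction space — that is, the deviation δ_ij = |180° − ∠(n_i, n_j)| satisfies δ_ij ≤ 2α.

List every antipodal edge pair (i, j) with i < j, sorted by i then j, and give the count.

α = atan 0.3 = 16.70°;  2α = 33.40°
n_0 = (-0.8166, +0.5772)
n_1 = (-0.9951, +0.0987)
n_2 = (+0.0213, -0.9998)
n_3 = (+0.7142, -0.6999)
n_4 = (+0.9587, +0.2845)
n_5 = (-0.5919, +0.8060)
  (0,1): δ = 150.41°  ·
  (0,2): δ = 53.52°  ·
  (0,3): δ = 9.16°  ✓
  (0,4): δ = 51.78°  ·
  (0,5): δ = 161.55°  ·
  (1,2): δ = 83.12°  ·
  (1,3): δ = 38.76°  ·
  (1,4): δ = 22.19°  ✓
  (1,5): δ = 131.95°  ·
  (2,3): δ = 135.64°  ·
  (2,4): δ = 74.69°  ·
  (2,5): δ = 35.07°  ·
  (3,4): δ = 119.05°  ·
  (3,5): δ = 9.29°  ✓
  (4,5): δ = 70.23°  ·
antipodal pairs: 3

count = 3; pairs: (0,3), (1,4), (3,5)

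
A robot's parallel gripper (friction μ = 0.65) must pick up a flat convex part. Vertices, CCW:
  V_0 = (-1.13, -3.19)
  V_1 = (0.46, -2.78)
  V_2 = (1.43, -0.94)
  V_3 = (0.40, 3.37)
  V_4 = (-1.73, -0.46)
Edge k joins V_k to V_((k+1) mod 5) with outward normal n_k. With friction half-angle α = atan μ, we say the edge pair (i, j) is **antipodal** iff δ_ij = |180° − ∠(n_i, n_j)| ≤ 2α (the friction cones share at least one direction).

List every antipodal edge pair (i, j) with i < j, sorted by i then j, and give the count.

α = atan 0.65 = 33.02°;  2α = 66.05°
n_0 = (+0.2497, -0.9683)
n_1 = (+0.8846, -0.4663)
n_2 = (+0.9726, +0.2324)
n_3 = (-0.8739, +0.4860)
n_4 = (-0.9767, -0.2147)
  (0,1): δ = 132.26°  ·
  (0,2): δ = 91.02°  ·
  (0,3): δ = 46.46°  ✓
  (0,4): δ = 87.94°  ·
  (1,2): δ = 138.76°  ·
  (1,3): δ = 1.28°  ✓
  (1,4): δ = 40.19°  ✓
  (2,3): δ = 42.52°  ✓
  (2,4): δ = 1.05°  ✓
  (3,4): δ = 138.52°  ·
antipodal pairs: 5

count = 5; pairs: (0,3), (1,3), (1,4), (2,3), (2,4)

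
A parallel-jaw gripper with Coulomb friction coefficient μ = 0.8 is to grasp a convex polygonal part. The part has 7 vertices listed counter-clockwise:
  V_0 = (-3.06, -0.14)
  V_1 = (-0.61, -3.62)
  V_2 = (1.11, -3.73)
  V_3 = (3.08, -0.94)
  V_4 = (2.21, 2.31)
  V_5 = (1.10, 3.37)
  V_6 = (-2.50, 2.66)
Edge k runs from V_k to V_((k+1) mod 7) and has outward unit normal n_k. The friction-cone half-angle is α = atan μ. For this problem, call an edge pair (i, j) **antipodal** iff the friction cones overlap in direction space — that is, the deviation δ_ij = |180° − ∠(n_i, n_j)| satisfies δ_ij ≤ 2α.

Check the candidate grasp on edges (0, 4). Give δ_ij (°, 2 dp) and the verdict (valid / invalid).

δ = 11.17°, valid

α = atan 0.8 = 38.66°;  2α = 77.32°
edge 0: e_0 = (+2.45, -3.48);  n_0 = (-0.8177, -0.5757)
edge 4: e_4 = (-1.11, +1.06);  n_4 = (+0.6906, +0.7232)
∠(n_0, n_4) = 168.83°
δ = |180° − 168.83°| = 11.17°
11.17° ≤ 2α = 77.32°  →  valid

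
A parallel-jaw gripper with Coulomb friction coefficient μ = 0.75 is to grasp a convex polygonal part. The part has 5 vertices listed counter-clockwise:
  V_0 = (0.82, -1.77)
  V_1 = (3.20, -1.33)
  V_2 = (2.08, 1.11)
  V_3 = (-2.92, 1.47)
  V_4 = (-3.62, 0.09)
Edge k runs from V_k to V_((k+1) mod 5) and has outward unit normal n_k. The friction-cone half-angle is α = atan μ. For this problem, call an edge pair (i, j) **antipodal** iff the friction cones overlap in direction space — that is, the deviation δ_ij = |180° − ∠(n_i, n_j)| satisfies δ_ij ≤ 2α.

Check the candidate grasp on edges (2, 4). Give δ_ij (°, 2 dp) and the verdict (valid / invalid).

δ = 18.61°, valid

α = atan 0.75 = 36.87°;  2α = 73.74°
edge 2: e_2 = (-5.00, +0.36);  n_2 = (+0.0718, +0.9974)
edge 4: e_4 = (+4.44, -1.86);  n_4 = (-0.3864, -0.9223)
∠(n_2, n_4) = 161.39°
δ = |180° − 161.39°| = 18.61°
18.61° ≤ 2α = 73.74°  →  valid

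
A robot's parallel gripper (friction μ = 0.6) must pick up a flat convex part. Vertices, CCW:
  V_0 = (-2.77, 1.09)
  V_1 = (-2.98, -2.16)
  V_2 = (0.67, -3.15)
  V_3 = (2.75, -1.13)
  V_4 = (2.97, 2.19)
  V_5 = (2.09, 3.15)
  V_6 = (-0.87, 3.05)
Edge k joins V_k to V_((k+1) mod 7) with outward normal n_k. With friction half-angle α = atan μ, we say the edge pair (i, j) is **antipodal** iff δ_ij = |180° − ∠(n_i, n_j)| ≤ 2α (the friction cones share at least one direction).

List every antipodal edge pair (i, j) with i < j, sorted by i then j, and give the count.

α = atan 0.6 = 30.96°;  2α = 61.93°
n_0 = (-0.9979, +0.0645)
n_1 = (-0.2618, -0.9651)
n_2 = (+0.6967, -0.7174)
n_3 = (+0.9978, -0.0661)
n_4 = (+0.7372, +0.6757)
n_5 = (-0.0338, +0.9994)
n_6 = (-0.7180, +0.6960)
  (0,1): δ = 101.48°  ·
  (0,2): δ = 42.14°  ✓
  (0,3): δ = 0.09°  ✓
  (0,4): δ = 46.21°  ✓
  (0,5): δ = 95.63°  ·
  (0,6): δ = 139.59°  ·
  (1,2): δ = 120.66°  ·
  (1,3): δ = 78.62°  ·
  (1,4): δ = 32.31°  ✓
  (1,5): δ = 17.11°  ✓
  (1,6): δ = 61.07°  ✓
  (2,3): δ = 137.95°  ·
  (2,4): δ = 91.65°  ·
  (2,5): δ = 42.23°  ✓
  (2,6): δ = 1.73°  ✓
  (3,4): δ = 133.70°  ·
  (3,5): δ = 84.27°  ·
  (3,6): δ = 40.32°  ✓
  (4,5): δ = 130.58°  ·
  (4,6): δ = 86.62°  ·
  (5,6): δ = 136.04°  ·
antipodal pairs: 9

count = 9; pairs: (0,2), (0,3), (0,4), (1,4), (1,5), (1,6), (2,5), (2,6), (3,6)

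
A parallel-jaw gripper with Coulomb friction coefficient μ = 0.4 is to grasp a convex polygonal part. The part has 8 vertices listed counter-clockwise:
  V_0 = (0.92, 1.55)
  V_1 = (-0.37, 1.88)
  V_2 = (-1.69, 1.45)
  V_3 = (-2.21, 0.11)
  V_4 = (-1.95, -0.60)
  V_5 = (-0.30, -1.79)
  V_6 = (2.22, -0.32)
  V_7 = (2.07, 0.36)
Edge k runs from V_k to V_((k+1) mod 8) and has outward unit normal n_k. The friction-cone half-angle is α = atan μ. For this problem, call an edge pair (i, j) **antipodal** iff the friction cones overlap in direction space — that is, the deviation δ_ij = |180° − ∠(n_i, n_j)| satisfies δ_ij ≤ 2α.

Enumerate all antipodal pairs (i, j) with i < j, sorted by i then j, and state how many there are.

count = 8; pairs: (0,4), (1,5), (2,5), (2,6), (3,6), (3,7), (4,6), (4,7)

α = atan 0.4 = 21.80°;  2α = 43.60°
n_0 = (+0.2478, +0.9688)
n_1 = (-0.3097, +0.9508)
n_2 = (-0.9323, +0.3618)
n_3 = (-0.9390, -0.3439)
n_4 = (-0.5850, -0.8111)
n_5 = (+0.5039, -0.8638)
n_6 = (+0.9765, +0.2154)
n_7 = (+0.7191, +0.6949)
  (0,1): δ = 147.61°  ·
  (0,2): δ = 96.86°  ·
  (0,3): δ = 55.54°  ·
  (0,4): δ = 21.45°  ✓
  (0,5): δ = 44.61°  ·
  (0,6): δ = 116.79°  ·
  (0,7): δ = 148.37°  ·
  (1,2): δ = 129.25°  ·
  (1,3): δ = 87.93°  ·
  (1,4): δ = 53.84°  ·
  (1,5): δ = 12.21°  ✓
  (1,6): δ = 84.40°  ·
  (1,7): δ = 115.98°  ·
  (2,3): δ = 138.68°  ·
  (2,4): δ = 104.59°  ·
  (2,5): δ = 38.53°  ✓
  (2,6): δ = 33.65°  ✓
  (2,7): δ = 65.23°  ·
  (3,4): δ = 145.91°  ·
  (3,5): δ = 79.86°  ·
  (3,6): δ = 7.67°  ✓
  (3,7): δ = 23.91°  ✓
  (4,5): δ = 113.94°  ·
  (4,6): δ = 41.76°  ✓
  (4,7): δ = 10.18°  ✓
  (5,6): δ = 107.82°  ·
  (5,7): δ = 76.24°  ·
  (6,7): δ = 148.42°  ·
antipodal pairs: 8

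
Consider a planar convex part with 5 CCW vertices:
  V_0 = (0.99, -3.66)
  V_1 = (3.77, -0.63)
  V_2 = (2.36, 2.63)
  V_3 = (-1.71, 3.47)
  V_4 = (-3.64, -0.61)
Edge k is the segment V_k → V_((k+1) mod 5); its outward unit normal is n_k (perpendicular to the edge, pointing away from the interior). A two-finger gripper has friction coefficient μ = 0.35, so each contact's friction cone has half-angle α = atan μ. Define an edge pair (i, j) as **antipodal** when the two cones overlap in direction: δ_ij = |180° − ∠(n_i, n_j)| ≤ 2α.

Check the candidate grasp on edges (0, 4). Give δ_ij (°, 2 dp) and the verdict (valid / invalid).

δ = 99.16°, invalid

α = atan 0.35 = 19.29°;  2α = 38.58°
edge 0: e_0 = (+2.78, +3.03);  n_0 = (+0.7369, -0.6761)
edge 4: e_4 = (+4.63, -3.05);  n_4 = (-0.5501, -0.8351)
∠(n_0, n_4) = 80.84°
δ = |180° − 80.84°| = 99.16°
99.16° > 2α = 38.58°  →  invalid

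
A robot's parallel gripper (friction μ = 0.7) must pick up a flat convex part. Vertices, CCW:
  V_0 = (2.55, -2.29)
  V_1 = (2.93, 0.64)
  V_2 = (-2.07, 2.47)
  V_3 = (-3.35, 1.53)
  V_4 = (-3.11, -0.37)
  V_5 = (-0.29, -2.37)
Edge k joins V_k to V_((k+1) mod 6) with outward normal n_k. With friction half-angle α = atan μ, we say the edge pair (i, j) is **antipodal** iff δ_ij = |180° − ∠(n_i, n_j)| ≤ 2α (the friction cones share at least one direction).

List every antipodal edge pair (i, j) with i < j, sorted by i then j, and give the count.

count = 7; pairs: (0,2), (0,3), (0,4), (1,3), (1,4), (1,5), (2,5)

α = atan 0.7 = 34.99°;  2α = 69.98°
n_0 = (+0.9917, -0.1286)
n_1 = (+0.3437, +0.9391)
n_2 = (-0.5919, +0.8060)
n_3 = (-0.9921, -0.1253)
n_4 = (-0.5785, -0.8157)
n_5 = (+0.0282, -0.9996)
  (0,1): δ = 102.71°  ·
  (0,2): δ = 46.32°  ✓
  (0,3): δ = 14.59°  ✓
  (0,4): δ = 62.04°  ✓
  (0,5): δ = 99.00°  ·
  (1,2): δ = 123.60°  ·
  (1,3): δ = 62.70°  ✓
  (1,4): δ = 15.24°  ✓
  (1,5): δ = 21.72°  ✓
  (2,3): δ = 119.09°  ·
  (2,4): δ = 71.64°  ·
  (2,5): δ = 34.68°  ✓
  (3,4): δ = 132.54°  ·
  (3,5): δ = 95.59°  ·
  (4,5): δ = 143.04°  ·
antipodal pairs: 7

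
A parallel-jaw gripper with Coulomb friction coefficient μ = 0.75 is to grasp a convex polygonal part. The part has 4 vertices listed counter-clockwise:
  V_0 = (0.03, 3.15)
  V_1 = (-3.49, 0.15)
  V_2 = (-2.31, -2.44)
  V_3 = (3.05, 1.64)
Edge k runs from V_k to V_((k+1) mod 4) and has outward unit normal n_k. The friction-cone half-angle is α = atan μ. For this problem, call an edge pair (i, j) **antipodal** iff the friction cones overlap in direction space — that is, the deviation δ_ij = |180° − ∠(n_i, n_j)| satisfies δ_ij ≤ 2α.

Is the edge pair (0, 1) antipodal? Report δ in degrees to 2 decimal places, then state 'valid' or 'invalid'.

δ = 105.95°, invalid

α = atan 0.75 = 36.87°;  2α = 73.74°
edge 0: e_0 = (-3.52, -3.00);  n_0 = (-0.6487, +0.7611)
edge 1: e_1 = (+1.18, -2.59);  n_1 = (-0.9100, -0.4146)
∠(n_0, n_1) = 74.05°
δ = |180° − 74.05°| = 105.95°
105.95° > 2α = 73.74°  →  invalid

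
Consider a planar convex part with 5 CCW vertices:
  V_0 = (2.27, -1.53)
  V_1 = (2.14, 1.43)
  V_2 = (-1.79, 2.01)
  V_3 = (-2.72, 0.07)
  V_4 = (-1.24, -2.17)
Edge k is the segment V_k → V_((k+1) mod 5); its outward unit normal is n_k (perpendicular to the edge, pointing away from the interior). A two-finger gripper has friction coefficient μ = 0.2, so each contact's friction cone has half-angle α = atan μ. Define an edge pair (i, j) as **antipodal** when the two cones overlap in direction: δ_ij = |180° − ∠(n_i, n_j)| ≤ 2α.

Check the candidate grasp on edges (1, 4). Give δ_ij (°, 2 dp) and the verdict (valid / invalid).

δ = 18.73°, valid

α = atan 0.2 = 11.31°;  2α = 22.62°
edge 1: e_1 = (-3.93, +0.58);  n_1 = (+0.1460, +0.9893)
edge 4: e_4 = (+3.51, +0.64);  n_4 = (+0.1794, -0.9838)
∠(n_1, n_4) = 161.27°
δ = |180° − 161.27°| = 18.73°
18.73° ≤ 2α = 22.62°  →  valid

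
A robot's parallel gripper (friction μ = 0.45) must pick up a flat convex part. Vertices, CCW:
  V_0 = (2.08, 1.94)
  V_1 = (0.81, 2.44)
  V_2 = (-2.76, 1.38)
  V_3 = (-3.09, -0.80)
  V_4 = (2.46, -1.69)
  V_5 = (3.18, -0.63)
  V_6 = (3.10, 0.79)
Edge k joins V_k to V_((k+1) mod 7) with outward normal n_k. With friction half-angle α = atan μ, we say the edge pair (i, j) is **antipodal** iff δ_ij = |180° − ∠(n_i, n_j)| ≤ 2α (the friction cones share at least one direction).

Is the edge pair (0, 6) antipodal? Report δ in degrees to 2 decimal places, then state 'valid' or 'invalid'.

δ = 153.06°, invalid

α = atan 0.45 = 24.23°;  2α = 48.46°
edge 0: e_0 = (-1.27, +0.50);  n_0 = (+0.3663, +0.9305)
edge 6: e_6 = (-1.02, +1.15);  n_6 = (+0.7481, +0.6636)
∠(n_0, n_6) = 26.94°
δ = |180° − 26.94°| = 153.06°
153.06° > 2α = 48.46°  →  invalid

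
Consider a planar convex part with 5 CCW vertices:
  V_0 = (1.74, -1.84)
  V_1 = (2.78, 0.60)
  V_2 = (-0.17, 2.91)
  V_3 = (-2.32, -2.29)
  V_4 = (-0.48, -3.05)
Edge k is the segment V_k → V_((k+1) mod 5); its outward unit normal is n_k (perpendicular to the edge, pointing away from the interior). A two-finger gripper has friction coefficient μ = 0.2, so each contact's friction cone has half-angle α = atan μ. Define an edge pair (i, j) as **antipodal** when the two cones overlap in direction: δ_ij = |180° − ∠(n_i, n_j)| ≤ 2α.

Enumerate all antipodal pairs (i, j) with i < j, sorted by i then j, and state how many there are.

count = 2; pairs: (0,2), (1,3)

α = atan 0.2 = 11.31°;  2α = 22.62°
n_0 = (+0.9199, -0.3921)
n_1 = (+0.6165, +0.7873)
n_2 = (-0.9241, +0.3821)
n_3 = (-0.3818, -0.9243)
n_4 = (+0.4786, -0.8780)
  (0,1): δ = 104.98°  ·
  (0,2): δ = 0.62°  ✓
  (0,3): δ = 90.64°  ·
  (0,4): δ = 141.68°  ·
  (1,2): δ = 74.40°  ·
  (1,3): δ = 15.62°  ✓
  (1,4): δ = 66.66°  ·
  (2,3): δ = 89.98°  ·
  (2,4): δ = 38.94°  ·
  (3,4): δ = 128.96°  ·
antipodal pairs: 2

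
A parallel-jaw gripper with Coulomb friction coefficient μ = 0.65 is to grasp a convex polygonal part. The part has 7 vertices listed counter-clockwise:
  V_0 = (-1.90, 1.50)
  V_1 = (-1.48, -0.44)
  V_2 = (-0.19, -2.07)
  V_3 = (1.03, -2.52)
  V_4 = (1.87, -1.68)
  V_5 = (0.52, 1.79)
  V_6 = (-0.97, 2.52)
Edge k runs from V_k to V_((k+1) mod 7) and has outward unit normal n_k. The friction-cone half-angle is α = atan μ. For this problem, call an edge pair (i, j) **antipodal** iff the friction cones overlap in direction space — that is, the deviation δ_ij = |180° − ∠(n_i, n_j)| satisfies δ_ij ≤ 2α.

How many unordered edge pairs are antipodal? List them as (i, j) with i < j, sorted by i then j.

α = atan 0.65 = 33.02°;  2α = 66.05°
n_0 = (-0.9774, -0.2116)
n_1 = (-0.7841, -0.6206)
n_2 = (-0.3461, -0.9382)
n_3 = (+0.7071, -0.7071)
n_4 = (+0.9320, +0.3626)
n_5 = (+0.4400, +0.8980)
n_6 = (-0.7390, +0.6738)
  (0,1): δ = 153.86°  ·
  (0,2): δ = 122.46°  ·
  (0,3): δ = 57.22°  ✓
  (0,4): δ = 9.04°  ✓
  (0,5): δ = 51.68°  ✓
  (0,6): δ = 125.43°  ·
  (1,2): δ = 148.61°  ·
  (1,3): δ = 83.36°  ·
  (1,4): δ = 17.10°  ✓
  (1,5): δ = 25.54°  ✓
  (1,6): δ = 99.28°  ·
  (2,3): δ = 114.75°  ·
  (2,4): δ = 48.49°  ✓
  (2,5): δ = 5.86°  ✓
  (2,6): δ = 67.89°  ·
  (3,4): δ = 113.74°  ·
  (3,5): δ = 71.10°  ·
  (3,6): δ = 2.64°  ✓
  (4,5): δ = 137.36°  ·
  (4,6): δ = 63.62°  ✓
  (5,6): δ = 106.26°  ·
antipodal pairs: 9

count = 9; pairs: (0,3), (0,4), (0,5), (1,4), (1,5), (2,4), (2,5), (3,6), (4,6)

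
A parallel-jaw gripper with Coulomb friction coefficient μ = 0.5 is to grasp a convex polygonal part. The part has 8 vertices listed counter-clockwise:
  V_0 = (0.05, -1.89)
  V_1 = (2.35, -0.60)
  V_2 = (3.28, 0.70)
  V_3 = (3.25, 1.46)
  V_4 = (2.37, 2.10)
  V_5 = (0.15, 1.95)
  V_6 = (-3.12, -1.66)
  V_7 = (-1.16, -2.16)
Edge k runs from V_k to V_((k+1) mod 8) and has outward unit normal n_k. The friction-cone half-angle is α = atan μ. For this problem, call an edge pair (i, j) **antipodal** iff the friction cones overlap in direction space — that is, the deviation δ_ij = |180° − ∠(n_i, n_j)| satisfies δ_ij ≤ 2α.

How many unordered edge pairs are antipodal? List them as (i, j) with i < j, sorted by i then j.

α = atan 0.5 = 26.57°;  2α = 53.13°
n_0 = (+0.4892, -0.8722)
n_1 = (+0.8133, -0.5818)
n_2 = (+0.9992, +0.0394)
n_3 = (+0.5882, +0.8087)
n_4 = (-0.0674, +0.9977)
n_5 = (-0.7411, +0.6713)
n_6 = (-0.2472, -0.9690)
n_7 = (+0.2178, -0.9760)
  (0,1): δ = 154.87°  ·
  (0,2): δ = 117.03°  ·
  (0,3): δ = 65.31°  ·
  (0,4): δ = 25.42°  ✓
  (0,5): δ = 18.54°  ✓
  (0,6): δ = 136.40°  ·
  (0,7): δ = 163.29°  ·
  (1,2): δ = 142.16°  ·
  (1,3): δ = 90.45°  ·
  (1,4): δ = 50.56°  ✓
  (1,5): δ = 6.59°  ✓
  (1,6): δ = 111.27°  ·
  (1,7): δ = 138.16°  ·
  (2,3): δ = 128.29°  ·
  (2,4): δ = 88.40°  ·
  (2,5): δ = 44.43°  ✓
  (2,6): δ = 73.43°  ·
  (2,7): δ = 100.32°  ·
  (3,4): δ = 140.11°  ·
  (3,5): δ = 96.14°  ·
  (3,6): δ = 21.72°  ✓
  (3,7): δ = 48.61°  ✓
  (4,5): δ = 136.04°  ·
  (4,6): δ = 18.18°  ✓
  (4,7): δ = 8.71°  ✓
  (5,6): δ = 62.14°  ·
  (5,7): δ = 35.25°  ✓
  (6,7): δ = 153.11°  ·
antipodal pairs: 10

count = 10; pairs: (0,4), (0,5), (1,4), (1,5), (2,5), (3,6), (3,7), (4,6), (4,7), (5,7)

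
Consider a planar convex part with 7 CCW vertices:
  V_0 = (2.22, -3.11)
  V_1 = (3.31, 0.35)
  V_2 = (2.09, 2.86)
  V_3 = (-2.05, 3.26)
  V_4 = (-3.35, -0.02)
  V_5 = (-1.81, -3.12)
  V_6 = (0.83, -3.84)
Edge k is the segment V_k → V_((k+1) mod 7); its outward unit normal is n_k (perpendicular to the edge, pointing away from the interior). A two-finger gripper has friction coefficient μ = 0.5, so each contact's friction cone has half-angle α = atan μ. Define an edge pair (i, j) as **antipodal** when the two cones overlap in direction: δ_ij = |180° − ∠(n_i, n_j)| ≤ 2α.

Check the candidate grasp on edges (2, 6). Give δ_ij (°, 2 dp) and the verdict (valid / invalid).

α = atan 0.5 = 26.57°;  2α = 53.13°
edge 2: e_2 = (-4.14, +0.40);  n_2 = (+0.0962, +0.9954)
edge 6: e_6 = (+1.39, +0.73);  n_6 = (+0.4650, -0.8853)
∠(n_2, n_6) = 146.77°
δ = |180° − 146.77°| = 33.23°
33.23° ≤ 2α = 53.13°  →  valid

δ = 33.23°, valid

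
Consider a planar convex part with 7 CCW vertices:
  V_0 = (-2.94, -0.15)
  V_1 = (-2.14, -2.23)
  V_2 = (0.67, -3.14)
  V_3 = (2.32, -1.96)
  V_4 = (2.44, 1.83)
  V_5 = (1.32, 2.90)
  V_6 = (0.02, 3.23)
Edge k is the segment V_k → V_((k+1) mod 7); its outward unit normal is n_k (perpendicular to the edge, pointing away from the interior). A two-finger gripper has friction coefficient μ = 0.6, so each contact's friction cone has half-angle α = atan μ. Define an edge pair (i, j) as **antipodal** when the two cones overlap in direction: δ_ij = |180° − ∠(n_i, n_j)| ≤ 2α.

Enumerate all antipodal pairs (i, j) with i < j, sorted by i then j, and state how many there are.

count = 8; pairs: (0,3), (0,4), (0,5), (1,4), (1,5), (2,5), (2,6), (3,6)

α = atan 0.6 = 30.96°;  2α = 61.93°
n_0 = (-0.9333, -0.3590)
n_1 = (-0.3081, -0.9514)
n_2 = (+0.5817, -0.8134)
n_3 = (+0.9995, -0.0316)
n_4 = (+0.6908, +0.7231)
n_5 = (+0.2460, +0.9693)
n_6 = (-0.7523, +0.6588)
  (0,1): δ = 128.98°  ·
  (0,2): δ = 75.47°  ·
  (0,3): δ = 22.85°  ✓
  (0,4): δ = 25.27°  ✓
  (0,5): δ = 54.72°  ✓
  (0,6): δ = 117.75°  ·
  (1,2): δ = 126.49°  ·
  (1,3): δ = 73.87°  ·
  (1,4): δ = 25.75°  ✓
  (1,5): δ = 3.70°  ✓
  (1,6): δ = 66.73°  ·
  (2,3): δ = 127.38°  ·
  (2,4): δ = 79.26°  ·
  (2,5): δ = 49.81°  ✓
  (2,6): δ = 13.22°  ✓
  (3,4): δ = 131.88°  ·
  (3,5): δ = 102.43°  ·
  (3,6): δ = 39.40°  ✓
  (4,5): δ = 150.55°  ·
  (4,6): δ = 87.52°  ·
  (5,6): δ = 116.97°  ·
antipodal pairs: 8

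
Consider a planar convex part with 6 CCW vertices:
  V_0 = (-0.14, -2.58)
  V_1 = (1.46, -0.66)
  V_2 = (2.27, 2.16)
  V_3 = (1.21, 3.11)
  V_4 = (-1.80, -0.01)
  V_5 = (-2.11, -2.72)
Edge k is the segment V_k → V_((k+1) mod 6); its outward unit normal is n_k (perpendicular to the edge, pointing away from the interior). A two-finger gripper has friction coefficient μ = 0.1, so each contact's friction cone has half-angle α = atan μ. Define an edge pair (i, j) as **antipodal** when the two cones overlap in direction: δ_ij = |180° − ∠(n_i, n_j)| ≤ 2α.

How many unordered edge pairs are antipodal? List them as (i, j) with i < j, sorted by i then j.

count = 2; pairs: (0,3), (1,4)

α = atan 0.1 = 5.71°;  2α = 11.42°
n_0 = (+0.7682, -0.6402)
n_1 = (+0.9611, -0.2761)
n_2 = (+0.6674, +0.7447)
n_3 = (-0.7197, +0.6943)
n_4 = (-0.9935, +0.1136)
n_5 = (+0.0709, -0.9975)
  (0,1): δ = 156.22°  ·
  (0,2): δ = 92.06°  ·
  (0,3): δ = 4.17°  ✓
  (0,4): δ = 33.28°  ·
  (0,5): δ = 133.87°  ·
  (1,2): δ = 115.84°  ·
  (1,3): δ = 27.95°  ·
  (1,4): δ = 9.50°  ✓
  (1,5): δ = 110.09°  ·
  (2,3): δ = 92.10°  ·
  (2,4): δ = 54.66°  ·
  (2,5): δ = 45.93°  ·
  (3,4): δ = 142.55°  ·
  (3,5): δ = 41.96°  ·
  (4,5): δ = 79.41°  ·
antipodal pairs: 2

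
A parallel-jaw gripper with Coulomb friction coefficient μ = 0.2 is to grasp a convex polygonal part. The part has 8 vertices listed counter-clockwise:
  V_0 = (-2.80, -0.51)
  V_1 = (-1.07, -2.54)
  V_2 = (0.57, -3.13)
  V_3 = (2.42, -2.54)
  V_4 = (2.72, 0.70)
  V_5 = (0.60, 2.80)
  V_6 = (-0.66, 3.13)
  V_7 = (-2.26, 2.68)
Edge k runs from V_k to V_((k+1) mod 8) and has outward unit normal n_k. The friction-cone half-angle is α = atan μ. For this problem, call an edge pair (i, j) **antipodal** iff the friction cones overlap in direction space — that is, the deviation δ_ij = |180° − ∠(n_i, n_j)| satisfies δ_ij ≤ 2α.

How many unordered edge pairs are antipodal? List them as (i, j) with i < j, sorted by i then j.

count = 4; pairs: (0,4), (1,5), (2,6), (3,7)

α = atan 0.2 = 11.31°;  2α = 22.62°
n_0 = (-0.7611, -0.6486)
n_1 = (-0.3385, -0.9410)
n_2 = (+0.3038, -0.9527)
n_3 = (+0.9957, -0.0922)
n_4 = (+0.7037, +0.7105)
n_5 = (+0.2534, +0.9674)
n_6 = (-0.2707, +0.9627)
n_7 = (-0.9860, +0.1669)
  (0,1): δ = 150.22°  ·
  (0,2): δ = 112.75°  ·
  (0,3): δ = 45.73°  ·
  (0,4): δ = 4.83°  ✓
  (0,5): δ = 34.89°  ·
  (0,6): δ = 65.27°  ·
  (0,7): δ = 129.95°  ·
  (1,2): δ = 142.53°  ·
  (1,3): δ = 75.50°  ·
  (1,4): δ = 24.94°  ·
  (1,5): δ = 5.11°  ✓
  (1,6): δ = 35.50°  ·
  (1,7): δ = 100.18°  ·
  (2,3): δ = 112.98°  ·
  (2,4): δ = 62.42°  ·
  (2,5): δ = 32.36°  ·
  (2,6): δ = 1.98°  ✓
  (2,7): δ = 62.70°  ·
  (3,4): δ = 129.44°  ·
  (3,5): δ = 99.39°  ·
  (3,6): δ = 69.00°  ·
  (3,7): δ = 4.32°  ✓
  (4,5): δ = 149.95°  ·
  (4,6): δ = 119.56°  ·
  (4,7): δ = 54.88°  ·
  (5,6): δ = 149.61°  ·
  (5,7): δ = 84.93°  ·
  (6,7): δ = 115.32°  ·
antipodal pairs: 4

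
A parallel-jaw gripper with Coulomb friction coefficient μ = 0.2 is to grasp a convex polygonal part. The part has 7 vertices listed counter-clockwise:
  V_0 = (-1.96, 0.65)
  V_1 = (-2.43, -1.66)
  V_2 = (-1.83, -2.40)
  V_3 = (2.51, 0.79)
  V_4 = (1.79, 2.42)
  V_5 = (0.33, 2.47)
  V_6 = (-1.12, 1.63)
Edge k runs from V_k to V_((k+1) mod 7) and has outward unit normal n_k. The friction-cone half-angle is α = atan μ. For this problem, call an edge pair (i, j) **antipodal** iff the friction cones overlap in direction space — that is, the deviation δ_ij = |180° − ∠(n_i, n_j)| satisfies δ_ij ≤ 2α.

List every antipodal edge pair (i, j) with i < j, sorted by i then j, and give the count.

count = 3; pairs: (1,3), (2,5), (2,6)

α = atan 0.2 = 11.31°;  2α = 22.62°
n_0 = (-0.9799, +0.1994)
n_1 = (-0.7768, -0.6298)
n_2 = (+0.5922, -0.8058)
n_3 = (+0.9147, +0.4041)
n_4 = (+0.0342, +0.9994)
n_5 = (-0.5013, +0.8653)
n_6 = (-0.7593, +0.6508)
  (0,1): δ = 129.46°  ·
  (0,2): δ = 42.18°  ·
  (0,3): δ = 35.33°  ·
  (0,4): δ = 99.54°  ·
  (0,5): δ = 131.58°  ·
  (0,6): δ = 150.90°  ·
  (1,2): δ = 92.72°  ·
  (1,3): δ = 15.20°  ✓
  (1,4): δ = 49.00°  ·
  (1,5): δ = 81.05°  ·
  (1,6): δ = 100.36°  ·
  (2,3): δ = 102.48°  ·
  (2,4): δ = 38.28°  ·
  (2,5): δ = 6.23°  ✓
  (2,6): δ = 13.08°  ✓
  (3,4): δ = 115.79°  ·
  (3,5): δ = 83.75°  ·
  (3,6): δ = 64.43°  ·
  (4,5): δ = 147.95°  ·
  (4,6): δ = 128.64°  ·
  (5,6): δ = 160.69°  ·
antipodal pairs: 3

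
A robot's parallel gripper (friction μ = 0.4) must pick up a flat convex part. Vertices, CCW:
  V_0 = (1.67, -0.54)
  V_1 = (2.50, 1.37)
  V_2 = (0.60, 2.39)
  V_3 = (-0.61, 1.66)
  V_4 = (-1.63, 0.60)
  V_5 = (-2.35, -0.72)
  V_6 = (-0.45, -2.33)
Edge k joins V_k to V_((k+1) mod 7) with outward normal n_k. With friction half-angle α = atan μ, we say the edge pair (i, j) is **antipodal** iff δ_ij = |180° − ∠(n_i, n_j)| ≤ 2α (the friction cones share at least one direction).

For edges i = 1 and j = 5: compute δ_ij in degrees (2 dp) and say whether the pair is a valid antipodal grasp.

δ = 12.05°, valid

α = atan 0.4 = 21.80°;  2α = 43.60°
edge 1: e_1 = (-1.90, +1.02);  n_1 = (+0.4730, +0.8811)
edge 5: e_5 = (+1.90, -1.61);  n_5 = (-0.6465, -0.7629)
∠(n_1, n_5) = 167.95°
δ = |180° − 167.95°| = 12.05°
12.05° ≤ 2α = 43.60°  →  valid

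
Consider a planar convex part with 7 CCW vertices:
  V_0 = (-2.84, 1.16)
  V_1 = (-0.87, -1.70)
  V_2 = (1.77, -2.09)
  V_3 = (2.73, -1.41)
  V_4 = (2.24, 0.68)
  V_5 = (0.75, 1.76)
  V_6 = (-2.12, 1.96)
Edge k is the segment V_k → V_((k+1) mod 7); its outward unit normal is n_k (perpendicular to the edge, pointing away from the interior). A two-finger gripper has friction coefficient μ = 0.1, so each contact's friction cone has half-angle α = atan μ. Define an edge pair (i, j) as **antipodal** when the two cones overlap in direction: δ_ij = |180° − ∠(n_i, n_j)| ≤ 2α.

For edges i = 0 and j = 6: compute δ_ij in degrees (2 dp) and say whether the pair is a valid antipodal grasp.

α = atan 0.1 = 5.71°;  2α = 11.42°
edge 0: e_0 = (+1.97, -2.86);  n_0 = (-0.8235, -0.5673)
edge 6: e_6 = (-0.72, -0.80);  n_6 = (-0.7433, +0.6690)
∠(n_0, n_6) = 76.55°
δ = |180° − 76.55°| = 103.45°
103.45° > 2α = 11.42°  →  invalid

δ = 103.45°, invalid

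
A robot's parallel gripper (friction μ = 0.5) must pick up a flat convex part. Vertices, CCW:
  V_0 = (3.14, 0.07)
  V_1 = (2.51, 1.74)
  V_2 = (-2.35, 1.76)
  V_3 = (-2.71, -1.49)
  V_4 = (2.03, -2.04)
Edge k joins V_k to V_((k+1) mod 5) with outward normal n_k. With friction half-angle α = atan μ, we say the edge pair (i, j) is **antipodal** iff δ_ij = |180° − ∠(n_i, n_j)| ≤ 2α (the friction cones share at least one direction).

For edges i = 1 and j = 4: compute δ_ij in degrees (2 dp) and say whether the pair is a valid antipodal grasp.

δ = 62.49°, invalid

α = atan 0.5 = 26.57°;  2α = 53.13°
edge 1: e_1 = (-4.86, +0.02);  n_1 = (+0.0041, +1.0000)
edge 4: e_4 = (+1.11, +2.11);  n_4 = (+0.8850, -0.4656)
∠(n_1, n_4) = 117.51°
δ = |180° − 117.51°| = 62.49°
62.49° > 2α = 53.13°  →  invalid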